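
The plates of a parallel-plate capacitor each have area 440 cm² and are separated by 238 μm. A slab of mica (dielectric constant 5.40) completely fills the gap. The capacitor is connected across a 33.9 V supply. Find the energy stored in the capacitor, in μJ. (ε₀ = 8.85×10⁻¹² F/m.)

A = 440 cm² = 4.40×10⁻² m².
C = κε₀A/d = 5.40 × 8.85×10⁻¹² × 4.40×10⁻² / 2.38×10⁻⁴ = 8.84×10⁻⁹ F.
U = ½CV² = ½ × 8.84×10⁻⁹ × (33.9)² = 5.08×10⁻⁶ J.

U ≈ 5.08 μJ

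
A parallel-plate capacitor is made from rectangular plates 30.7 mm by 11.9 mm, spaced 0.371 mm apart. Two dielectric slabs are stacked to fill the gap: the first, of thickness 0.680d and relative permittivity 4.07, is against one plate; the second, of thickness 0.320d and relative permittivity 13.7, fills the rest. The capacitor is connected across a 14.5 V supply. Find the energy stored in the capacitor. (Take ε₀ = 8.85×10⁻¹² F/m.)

A = 30.7 × 11.9 mm² = 3.65×10⁻⁴ m².
Stacked slabs ⇒ two capacitors in series, each with the full plate area.
C₁ = κ₁ε₀A/d₁ = 4.07 × 8.85×10⁻¹² × 3.65×10⁻⁴ / 2.52×10⁻⁴ = 5.22×10⁻¹¹ F.
C₂ = κ₂ε₀A/d₂ = 13.7 × 8.85×10⁻¹² × 3.65×10⁻⁴ / 1.19×10⁻⁴ = 3.73×10⁻¹⁰ F.
C = (1/C₁ + 1/C₂)⁻¹ = 4.58×10⁻¹¹ F.
U = ½CV² = ½ × 4.58×10⁻¹¹ × (14.5)² = 4.81×10⁻⁹ J.

U ≈ 4.81 nJ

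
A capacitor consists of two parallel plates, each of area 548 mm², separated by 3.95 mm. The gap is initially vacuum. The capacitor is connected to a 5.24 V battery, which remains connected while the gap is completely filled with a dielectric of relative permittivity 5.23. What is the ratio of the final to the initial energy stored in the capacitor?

U₂/U₁ ≈ 5.23

Battery connected ⇒ V is held fixed.
C₂ = 5.23 C₁ and U = ½CV², so U₂/U₁ = C₂/C₁ = 5.23.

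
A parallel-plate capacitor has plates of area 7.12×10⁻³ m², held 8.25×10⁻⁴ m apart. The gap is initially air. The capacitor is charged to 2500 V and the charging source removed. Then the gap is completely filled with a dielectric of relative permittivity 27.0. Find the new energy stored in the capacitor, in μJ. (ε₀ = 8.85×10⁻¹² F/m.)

U ≈ 8.84 μJ

Initially C₁ = ε₀A/d = 8.85×10⁻¹² × 7.12×10⁻³ / 8.25×10⁻⁴ = 7.64×10⁻¹¹ F.
U₁ = 2.39×10⁻⁴ J.
Isolated ⇒ Q is held fixed. C₂ = 27.0 C₁ and U = Q²/(2C), so U₂/U₁ = C₁/C₂ = 0.0370.
U₂ = 0.0370 × 2.39×10⁻⁴ = 8.84×10⁻⁶ J.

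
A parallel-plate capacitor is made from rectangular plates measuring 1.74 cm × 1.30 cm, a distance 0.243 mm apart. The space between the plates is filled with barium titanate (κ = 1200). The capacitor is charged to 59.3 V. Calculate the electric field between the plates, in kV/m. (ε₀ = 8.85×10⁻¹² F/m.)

E = V/d = 59.3 / 2.43×10⁻⁴ = 2.44×10⁵ V/m.

E ≈ 244 kV/m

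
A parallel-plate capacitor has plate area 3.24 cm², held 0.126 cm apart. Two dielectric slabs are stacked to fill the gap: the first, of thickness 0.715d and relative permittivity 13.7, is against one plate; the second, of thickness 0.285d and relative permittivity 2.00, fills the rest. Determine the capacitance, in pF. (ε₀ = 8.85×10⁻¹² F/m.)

C ≈ 11.7 pF

A = 3.24 cm² = 3.24×10⁻⁴ m².
Stacked slabs ⇒ two capacitors in series, each with the full plate area.
C₁ = κ₁ε₀A/d₁ = 13.7 × 8.85×10⁻¹² × 3.24×10⁻⁴ / 9.01×10⁻⁴ = 4.36×10⁻¹¹ F.
C₂ = κ₂ε₀A/d₂ = 2.00 × 8.85×10⁻¹² × 3.24×10⁻⁴ / 3.59×10⁻⁴ = 1.60×10⁻¹¹ F.
C = (1/C₁ + 1/C₂)⁻¹ = 1.17×10⁻¹¹ F.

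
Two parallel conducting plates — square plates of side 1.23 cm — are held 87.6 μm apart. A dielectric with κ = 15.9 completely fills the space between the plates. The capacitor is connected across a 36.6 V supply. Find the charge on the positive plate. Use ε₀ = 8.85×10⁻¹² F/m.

8.89 nC

A = (1.23 cm)² = 1.51×10⁻⁴ m².
C = κε₀A/d = 15.9 × 8.85×10⁻¹² × 1.51×10⁻⁴ / 8.76×10⁻⁵ = 2.43×10⁻¹⁰ F.
Q = CV = 2.43×10⁻¹⁰ × 36.6 = 8.89×10⁻⁹ C.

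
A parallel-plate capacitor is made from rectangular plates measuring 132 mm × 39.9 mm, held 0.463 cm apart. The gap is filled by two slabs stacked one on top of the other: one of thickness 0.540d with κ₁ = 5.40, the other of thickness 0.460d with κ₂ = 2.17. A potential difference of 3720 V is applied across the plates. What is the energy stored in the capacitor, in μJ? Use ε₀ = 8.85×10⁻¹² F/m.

U ≈ 223 μJ

A = 132 × 39.9 mm² = 5.27×10⁻³ m².
Stacked slabs ⇒ two capacitors in series, each with the full plate area.
C₁ = κ₁ε₀A/d₁ = 5.40 × 8.85×10⁻¹² × 5.27×10⁻³ / 2.50×10⁻³ = 1.01×10⁻¹⁰ F.
C₂ = κ₂ε₀A/d₂ = 2.17 × 8.85×10⁻¹² × 5.27×10⁻³ / 2.13×10⁻³ = 4.75×10⁻¹¹ F.
C = (1/C₁ + 1/C₂)⁻¹ = 3.23×10⁻¹¹ F.
U = ½CV² = ½ × 3.23×10⁻¹¹ × (3720)² = 2.23×10⁻⁴ J.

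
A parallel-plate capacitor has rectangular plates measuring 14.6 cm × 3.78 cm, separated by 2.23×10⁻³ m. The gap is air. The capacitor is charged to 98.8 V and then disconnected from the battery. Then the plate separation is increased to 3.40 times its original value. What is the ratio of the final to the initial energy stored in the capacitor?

Isolated ⇒ Q is held fixed.
C₂ = 0.294 C₁ and U = Q²/(2C), so U₂/U₁ = C₁/C₂ = 3.40.

3.40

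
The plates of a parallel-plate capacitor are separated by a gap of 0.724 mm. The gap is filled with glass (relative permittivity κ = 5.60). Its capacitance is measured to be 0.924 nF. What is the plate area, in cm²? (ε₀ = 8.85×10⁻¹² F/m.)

A ≈ 135 cm²

A = Cd/(κε₀) = 9.24×10⁻¹⁰ × 7.24×10⁻⁴ / (5.60 × 8.85×10⁻¹²) = 1.35×10⁻² m².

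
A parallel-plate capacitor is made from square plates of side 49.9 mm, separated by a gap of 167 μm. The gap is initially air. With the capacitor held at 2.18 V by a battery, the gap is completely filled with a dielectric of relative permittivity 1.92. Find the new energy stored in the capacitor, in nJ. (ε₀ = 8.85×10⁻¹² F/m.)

A = (49.9 mm)² = 2.49×10⁻³ m².
Initially C₁ = ε₀A/d = 8.85×10⁻¹² × 2.49×10⁻³ / 1.67×10⁻⁴ = 1.32×10⁻¹⁰ F.
U₁ = 3.14×10⁻¹⁰ J.
Battery connected ⇒ V is held fixed. C₂ = 1.92 C₁ and U = ½CV², so U₂/U₁ = C₂/C₁ = 1.92.
U₂ = 1.92 × 3.14×10⁻¹⁰ = 6.02×10⁻¹⁰ J.

U ≈ 0.602 nJ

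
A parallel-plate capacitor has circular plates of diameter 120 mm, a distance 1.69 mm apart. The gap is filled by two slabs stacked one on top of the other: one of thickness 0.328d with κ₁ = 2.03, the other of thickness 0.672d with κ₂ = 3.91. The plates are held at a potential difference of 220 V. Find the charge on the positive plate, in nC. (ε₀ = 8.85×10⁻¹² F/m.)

A = π(120/2 mm)² = 1.13×10⁻² m².
Stacked slabs ⇒ two capacitors in series, each with the full plate area.
C₁ = κ₁ε₀A/d₁ = 2.03 × 8.85×10⁻¹² × 1.13×10⁻² / 5.54×10⁻⁴ = 3.67×10⁻¹⁰ F.
C₂ = κ₂ε₀A/d₂ = 3.91 × 8.85×10⁻¹² × 1.13×10⁻² / 1.14×10⁻³ = 3.45×10⁻¹⁰ F.
C = (1/C₁ + 1/C₂)⁻¹ = 1.78×10⁻¹⁰ F.
Q = CV = 1.78×10⁻¹⁰ × 220 = 3.91×10⁻⁸ C.

39.1 nC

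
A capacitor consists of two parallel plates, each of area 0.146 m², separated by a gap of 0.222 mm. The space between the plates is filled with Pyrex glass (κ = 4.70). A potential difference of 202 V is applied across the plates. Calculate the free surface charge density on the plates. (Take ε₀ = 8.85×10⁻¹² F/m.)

C = κε₀A/d = 4.70 × 8.85×10⁻¹² × 0.146 / 2.22×10⁻⁴ = 2.74×10⁻⁸ F.
σ = Q/A = CV/A = 2.74×10⁻⁸ × 202 / 0.146 = 3.78×10⁻⁵ C/m².

3.78 nC/cm²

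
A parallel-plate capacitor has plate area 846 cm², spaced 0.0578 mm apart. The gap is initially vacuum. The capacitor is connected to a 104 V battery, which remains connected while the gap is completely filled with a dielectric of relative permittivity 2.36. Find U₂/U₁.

Battery connected ⇒ V is held fixed.
C₂ = 2.36 C₁ and U = ½CV², so U₂/U₁ = C₂/C₁ = 2.36.

U₂/U₁ ≈ 2.36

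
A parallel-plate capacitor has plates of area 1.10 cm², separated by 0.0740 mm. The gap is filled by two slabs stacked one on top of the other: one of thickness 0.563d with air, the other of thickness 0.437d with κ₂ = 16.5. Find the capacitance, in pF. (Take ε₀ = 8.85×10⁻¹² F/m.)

A = 1.10 cm² = 1.10×10⁻⁴ m².
Stacked slabs ⇒ two capacitors in series, each with the full plate area.
C₁ = κ₁ε₀A/d₁ = 1.00 × 8.85×10⁻¹² × 1.10×10⁻⁴ / 4.17×10⁻⁵ = 2.34×10⁻¹¹ F.
C₂ = κ₂ε₀A/d₂ = 16.5 × 8.85×10⁻¹² × 1.10×10⁻⁴ / 3.23×10⁻⁵ = 4.97×10⁻¹⁰ F.
C = (1/C₁ + 1/C₂)⁻¹ = 2.23×10⁻¹¹ F.

22.3 pF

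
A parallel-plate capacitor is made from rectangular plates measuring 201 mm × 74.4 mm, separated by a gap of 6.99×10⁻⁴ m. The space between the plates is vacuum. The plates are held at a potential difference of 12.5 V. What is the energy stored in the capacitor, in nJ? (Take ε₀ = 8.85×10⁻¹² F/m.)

U ≈ 14.8 nJ

A = 201 × 74.4 mm² = 1.50×10⁻² m².
C = ε₀A/d = 8.85×10⁻¹² × 1.50×10⁻² / 6.99×10⁻⁴ = 1.89×10⁻¹⁰ F.
U = ½CV² = ½ × 1.89×10⁻¹⁰ × (12.5)² = 1.48×10⁻⁸ J.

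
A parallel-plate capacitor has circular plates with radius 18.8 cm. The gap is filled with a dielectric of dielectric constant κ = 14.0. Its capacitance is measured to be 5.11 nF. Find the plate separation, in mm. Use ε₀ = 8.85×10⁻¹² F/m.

A = π(18.8 cm)² = 0.111 m².
d = κε₀A/C = 14.0 × 8.85×10⁻¹² × 0.111 / 5.11×10⁻⁹ = 2.69×10⁻³ m.

d ≈ 2.69 mm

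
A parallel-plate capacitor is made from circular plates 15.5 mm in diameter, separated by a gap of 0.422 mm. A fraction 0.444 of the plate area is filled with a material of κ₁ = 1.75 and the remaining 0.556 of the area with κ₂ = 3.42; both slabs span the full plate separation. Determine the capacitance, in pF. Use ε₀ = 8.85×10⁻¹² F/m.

C ≈ 10.6 pF

A = π(15.5/2 mm)² = 1.89×10⁻⁴ m².
Side-by-side slabs ⇒ two capacitors in parallel, each spanning the full gap.
C₁ = κ₁ε₀A₁/d = 1.75 × 8.85×10⁻¹² × 8.38×10⁻⁵ / 4.22×10⁻⁴ = 3.07×10⁻¹² F.
C₂ = κ₂ε₀A₂/d = 3.42 × 8.85×10⁻¹² × 1.05×10⁻⁴ / 4.22×10⁻⁴ = 7.52×10⁻¹² F.
C = C₁ + C₂ = 1.06×10⁻¹¹ F.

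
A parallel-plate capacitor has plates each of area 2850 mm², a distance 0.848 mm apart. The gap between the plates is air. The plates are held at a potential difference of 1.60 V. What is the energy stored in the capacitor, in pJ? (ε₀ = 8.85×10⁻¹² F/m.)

38.1 pJ

A = 2850 mm² = 2.85×10⁻³ m².
C = ε₀A/d = 8.85×10⁻¹² × 2.85×10⁻³ / 8.48×10⁻⁴ = 2.97×10⁻¹¹ F.
U = ½CV² = ½ × 2.97×10⁻¹¹ × (1.60)² = 3.81×10⁻¹¹ J.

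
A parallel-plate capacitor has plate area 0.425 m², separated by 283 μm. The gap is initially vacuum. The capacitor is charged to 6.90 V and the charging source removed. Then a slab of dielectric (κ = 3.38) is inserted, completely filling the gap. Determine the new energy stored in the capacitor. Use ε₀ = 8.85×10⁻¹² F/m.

Initially C₁ = ε₀A/d = 8.85×10⁻¹² × 0.425 / 2.83×10⁻⁴ = 1.33×10⁻⁸ F.
U₁ = 3.16×10⁻⁷ J.
Isolated ⇒ Q is held fixed. C₂ = 3.38 C₁ and U = Q²/(2C), so U₂/U₁ = C₁/C₂ = 0.296.
U₂ = 0.296 × 3.16×10⁻⁷ = 9.36×10⁻⁸ J.

U ≈ 93.6 nJ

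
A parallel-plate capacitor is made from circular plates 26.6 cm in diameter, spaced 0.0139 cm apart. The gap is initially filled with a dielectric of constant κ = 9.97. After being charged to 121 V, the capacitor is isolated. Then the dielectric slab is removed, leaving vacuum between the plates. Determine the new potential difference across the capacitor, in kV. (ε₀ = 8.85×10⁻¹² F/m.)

A = π(26.6/2 cm)² = 5.56×10⁻² m².
Initially C₁ = κε₀A/d = 9.97 × 8.85×10⁻¹² × 5.56×10⁻² / 1.39×10⁻⁴ = 3.53×10⁻⁸ F.
V₁ = 1.21×10² V.
Isolated ⇒ Q is held fixed. C₂ = 0.100 C₁ and V = Q/C, so V₂/V₁ = C₁/C₂ = 9.97.
V₂ = 9.97 × 1.21×10² = 1.21×10³ V.

V ≈ 1.21 kV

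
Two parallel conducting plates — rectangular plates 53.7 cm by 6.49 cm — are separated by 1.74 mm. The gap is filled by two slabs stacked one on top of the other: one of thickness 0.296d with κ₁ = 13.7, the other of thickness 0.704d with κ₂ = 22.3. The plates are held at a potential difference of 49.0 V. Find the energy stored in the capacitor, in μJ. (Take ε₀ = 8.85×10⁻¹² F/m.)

U ≈ 4.00 μJ

A = 53.7 × 6.49 cm² = 3.49×10⁻² m².
Stacked slabs ⇒ two capacitors in series, each with the full plate area.
C₁ = κ₁ε₀A/d₁ = 13.7 × 8.85×10⁻¹² × 3.49×10⁻² / 5.15×10⁻⁴ = 8.20×10⁻⁹ F.
C₂ = κ₂ε₀A/d₂ = 22.3 × 8.85×10⁻¹² × 3.49×10⁻² / 1.22×10⁻³ = 5.61×10⁻⁹ F.
C = (1/C₁ + 1/C₂)⁻¹ = 3.33×10⁻⁹ F.
U = ½CV² = ½ × 3.33×10⁻⁹ × (49.0)² = 4.00×10⁻⁶ J.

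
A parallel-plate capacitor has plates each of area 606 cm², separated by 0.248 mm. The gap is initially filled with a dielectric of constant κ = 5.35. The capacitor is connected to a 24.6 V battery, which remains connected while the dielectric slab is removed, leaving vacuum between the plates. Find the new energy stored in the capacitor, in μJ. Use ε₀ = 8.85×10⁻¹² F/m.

A = 606 cm² = 6.06×10⁻² m².
Initially C₁ = κε₀A/d = 5.35 × 8.85×10⁻¹² × 6.06×10⁻² / 2.48×10⁻⁴ = 1.16×10⁻⁸ F.
U₁ = 3.50×10⁻⁶ J.
Battery connected ⇒ V is held fixed. C₂ = 0.187 C₁ and U = ½CV², so U₂/U₁ = C₂/C₁ = 0.187.
U₂ = 0.187 × 3.50×10⁻⁶ = 6.54×10⁻⁷ J.

0.654 μJ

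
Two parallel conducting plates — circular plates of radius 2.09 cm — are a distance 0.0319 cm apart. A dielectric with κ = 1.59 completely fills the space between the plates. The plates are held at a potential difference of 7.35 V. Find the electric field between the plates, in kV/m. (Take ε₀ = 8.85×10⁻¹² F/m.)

E = V/d = 7.35 / 3.19×10⁻⁴ = 2.30×10⁴ V/m.

23.0 kV/m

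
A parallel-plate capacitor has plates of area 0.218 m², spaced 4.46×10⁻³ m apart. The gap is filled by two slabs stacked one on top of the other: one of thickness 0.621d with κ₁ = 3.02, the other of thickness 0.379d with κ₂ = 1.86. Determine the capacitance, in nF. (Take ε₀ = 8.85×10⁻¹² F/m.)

C ≈ 1.06 nF

Stacked slabs ⇒ two capacitors in series, each with the full plate area.
C₁ = κ₁ε₀A/d₁ = 3.02 × 8.85×10⁻¹² × 0.218 / 2.77×10⁻³ = 2.10×10⁻⁹ F.
C₂ = κ₂ε₀A/d₂ = 1.86 × 8.85×10⁻¹² × 0.218 / 1.69×10⁻³ = 2.12×10⁻⁹ F.
C = (1/C₁ + 1/C₂)⁻¹ = 1.06×10⁻⁹ F.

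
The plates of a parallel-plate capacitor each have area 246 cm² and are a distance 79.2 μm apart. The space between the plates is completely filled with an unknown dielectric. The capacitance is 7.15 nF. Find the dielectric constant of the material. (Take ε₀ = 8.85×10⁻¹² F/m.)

2.60

A = 246 cm² = 2.46×10⁻² m².
κ = Cd/(ε₀A) = 7.15×10⁻⁹ × 7.92×10⁻⁵ / (8.85×10⁻¹² × 2.46×10⁻²) = 2.60.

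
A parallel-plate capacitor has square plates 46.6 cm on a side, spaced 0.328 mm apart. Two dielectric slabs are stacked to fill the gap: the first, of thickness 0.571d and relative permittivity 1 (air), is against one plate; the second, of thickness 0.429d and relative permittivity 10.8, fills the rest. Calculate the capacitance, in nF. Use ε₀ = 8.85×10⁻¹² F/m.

A = (46.6 cm)² = 0.217 m².
Stacked slabs ⇒ two capacitors in series, each with the full plate area.
C₁ = κ₁ε₀A/d₁ = 1.00 × 8.85×10⁻¹² × 0.217 / 1.87×10⁻⁴ = 1.03×10⁻⁸ F.
C₂ = κ₂ε₀A/d₂ = 10.8 × 8.85×10⁻¹² × 0.217 / 1.41×10⁻⁴ = 1.48×10⁻⁷ F.
C = (1/C₁ + 1/C₂)⁻¹ = 9.59×10⁻⁹ F.

C ≈ 9.59 nF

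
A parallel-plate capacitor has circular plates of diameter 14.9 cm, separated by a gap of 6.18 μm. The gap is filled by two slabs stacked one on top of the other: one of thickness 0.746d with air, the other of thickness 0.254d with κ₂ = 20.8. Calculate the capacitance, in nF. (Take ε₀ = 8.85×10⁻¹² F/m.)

C ≈ 32.9 nF

A = π(14.9/2 cm)² = 1.74×10⁻² m².
Stacked slabs ⇒ two capacitors in series, each with the full plate area.
C₁ = κ₁ε₀A/d₁ = 1.00 × 8.85×10⁻¹² × 1.74×10⁻² / 4.61×10⁻⁶ = 3.35×10⁻⁸ F.
C₂ = κ₂ε₀A/d₂ = 20.8 × 8.85×10⁻¹² × 1.74×10⁻² / 1.57×10⁻⁶ = 2.04×10⁻⁶ F.
C = (1/C₁ + 1/C₂)⁻¹ = 3.29×10⁻⁸ F.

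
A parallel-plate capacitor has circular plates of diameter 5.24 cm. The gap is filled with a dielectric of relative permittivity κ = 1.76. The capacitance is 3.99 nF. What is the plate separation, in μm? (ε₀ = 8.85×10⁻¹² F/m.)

8.42 μm

A = π(5.24/2 cm)² = 2.16×10⁻³ m².
d = κε₀A/C = 1.76 × 8.85×10⁻¹² × 2.16×10⁻³ / 3.99×10⁻⁹ = 8.42×10⁻⁶ m.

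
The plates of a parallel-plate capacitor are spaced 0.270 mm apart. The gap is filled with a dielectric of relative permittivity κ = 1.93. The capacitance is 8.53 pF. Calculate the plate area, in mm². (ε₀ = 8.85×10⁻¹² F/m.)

A ≈ 135 mm²

A = Cd/(κε₀) = 8.53×10⁻¹² × 2.70×10⁻⁴ / (1.93 × 8.85×10⁻¹²) = 1.35×10⁻⁴ m².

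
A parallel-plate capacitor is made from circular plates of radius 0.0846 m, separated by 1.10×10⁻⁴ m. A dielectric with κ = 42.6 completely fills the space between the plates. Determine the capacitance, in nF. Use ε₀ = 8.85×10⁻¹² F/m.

C ≈ 77.1 nF

A = π(0.0846 m)² = 2.25×10⁻² m².
C = κε₀A/d = 42.6 × 8.85×10⁻¹² × 2.25×10⁻² / 1.10×10⁻⁴ = 7.71×10⁻⁸ F.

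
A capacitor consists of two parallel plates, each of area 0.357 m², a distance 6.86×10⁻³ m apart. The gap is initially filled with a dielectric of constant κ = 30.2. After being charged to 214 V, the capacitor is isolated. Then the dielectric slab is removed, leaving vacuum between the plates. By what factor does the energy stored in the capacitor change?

30.2

Isolated ⇒ Q is held fixed.
C₂ = 0.0331 C₁ and U = Q²/(2C), so U₂/U₁ = C₁/C₂ = 30.2.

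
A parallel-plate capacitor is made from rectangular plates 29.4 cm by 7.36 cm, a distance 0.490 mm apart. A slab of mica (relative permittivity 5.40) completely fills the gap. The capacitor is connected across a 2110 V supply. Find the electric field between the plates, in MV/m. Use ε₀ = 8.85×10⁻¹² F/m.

4.31 MV/m

E = V/d = 2110 / 4.90×10⁻⁴ = 4.31×10⁶ V/m.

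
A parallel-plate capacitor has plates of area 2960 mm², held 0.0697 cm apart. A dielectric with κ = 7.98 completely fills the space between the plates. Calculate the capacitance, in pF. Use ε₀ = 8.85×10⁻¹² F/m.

A = 2960 mm² = 2.96×10⁻³ m².
C = κε₀A/d = 7.98 × 8.85×10⁻¹² × 2.96×10⁻³ / 6.97×10⁻⁴ = 3.00×10⁻¹⁰ F.

C ≈ 300 pF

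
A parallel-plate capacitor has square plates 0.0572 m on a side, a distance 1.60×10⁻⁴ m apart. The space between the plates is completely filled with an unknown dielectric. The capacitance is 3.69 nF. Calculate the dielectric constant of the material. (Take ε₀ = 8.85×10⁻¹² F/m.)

κ ≈ 20.4

A = (0.0572 m)² = 3.27×10⁻³ m².
κ = Cd/(ε₀A) = 3.69×10⁻⁹ × 1.60×10⁻⁴ / (8.85×10⁻¹² × 3.27×10⁻³) = 20.4.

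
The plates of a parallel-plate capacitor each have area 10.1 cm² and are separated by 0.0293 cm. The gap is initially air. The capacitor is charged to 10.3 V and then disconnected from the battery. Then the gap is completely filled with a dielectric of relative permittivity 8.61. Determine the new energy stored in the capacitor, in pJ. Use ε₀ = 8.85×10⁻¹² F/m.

U ≈ 188 pJ

A = 10.1 cm² = 1.01×10⁻³ m².
Initially C₁ = ε₀A/d = 8.85×10⁻¹² × 1.01×10⁻³ / 2.93×10⁻⁴ = 3.05×10⁻¹¹ F.
U₁ = 1.62×10⁻⁹ J.
Isolated ⇒ Q is held fixed. C₂ = 8.61 C₁ and U = Q²/(2C), so U₂/U₁ = C₁/C₂ = 0.116.
U₂ = 0.116 × 1.62×10⁻⁹ = 1.88×10⁻¹⁰ J.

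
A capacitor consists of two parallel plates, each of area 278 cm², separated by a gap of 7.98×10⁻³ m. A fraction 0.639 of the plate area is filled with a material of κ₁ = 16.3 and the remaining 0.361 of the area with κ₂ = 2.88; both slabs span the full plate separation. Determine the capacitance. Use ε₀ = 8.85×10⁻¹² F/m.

353 pF

A = 278 cm² = 2.78×10⁻² m².
Side-by-side slabs ⇒ two capacitors in parallel, each spanning the full gap.
C₁ = κ₁ε₀A₁/d = 16.3 × 8.85×10⁻¹² × 1.78×10⁻² / 7.98×10⁻³ = 3.21×10⁻¹⁰ F.
C₂ = κ₂ε₀A₂/d = 2.88 × 8.85×10⁻¹² × 1.00×10⁻² / 7.98×10⁻³ = 3.21×10⁻¹¹ F.
C = C₁ + C₂ = 3.53×10⁻¹⁰ F.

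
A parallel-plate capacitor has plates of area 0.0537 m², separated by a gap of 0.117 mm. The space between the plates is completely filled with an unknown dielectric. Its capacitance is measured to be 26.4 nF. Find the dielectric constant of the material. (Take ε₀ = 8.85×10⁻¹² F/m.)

6.50

κ = Cd/(ε₀A) = 2.64×10⁻⁸ × 1.17×10⁻⁴ / (8.85×10⁻¹² × 5.37×10⁻²) = 6.50.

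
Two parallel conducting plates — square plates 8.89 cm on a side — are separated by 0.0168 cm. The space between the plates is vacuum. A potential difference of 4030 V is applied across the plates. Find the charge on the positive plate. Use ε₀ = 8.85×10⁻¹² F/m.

1.68 μC

A = (8.89 cm)² = 7.90×10⁻³ m².
C = ε₀A/d = 8.85×10⁻¹² × 7.90×10⁻³ / 1.68×10⁻⁴ = 4.16×10⁻¹⁰ F.
Q = CV = 4.16×10⁻¹⁰ × 4030 = 1.68×10⁻⁶ C.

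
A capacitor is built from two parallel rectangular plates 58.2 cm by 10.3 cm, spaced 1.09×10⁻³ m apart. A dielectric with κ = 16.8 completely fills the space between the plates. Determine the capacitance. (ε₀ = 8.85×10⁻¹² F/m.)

C ≈ 8.18 nF

A = 58.2 × 10.3 cm² = 5.99×10⁻² m².
C = κε₀A/d = 16.8 × 8.85×10⁻¹² × 5.99×10⁻² / 1.09×10⁻³ = 8.18×10⁻⁹ F.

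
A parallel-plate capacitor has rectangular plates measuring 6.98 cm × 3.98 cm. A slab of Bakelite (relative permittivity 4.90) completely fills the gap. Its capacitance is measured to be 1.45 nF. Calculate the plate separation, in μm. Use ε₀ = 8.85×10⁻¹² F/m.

d ≈ 83.1 μm

A = 6.98 × 3.98 cm² = 2.78×10⁻³ m².
d = κε₀A/C = 4.90 × 8.85×10⁻¹² × 2.78×10⁻³ / 1.45×10⁻⁹ = 8.31×10⁻⁵ m.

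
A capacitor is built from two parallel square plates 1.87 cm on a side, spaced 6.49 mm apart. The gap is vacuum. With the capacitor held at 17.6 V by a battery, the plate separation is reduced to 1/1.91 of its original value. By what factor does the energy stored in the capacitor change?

Battery connected ⇒ V is held fixed.
C₂ = 1.91 C₁ and U = ½CV², so U₂/U₁ = C₂/C₁ = 1.91.

U₂/U₁ ≈ 1.91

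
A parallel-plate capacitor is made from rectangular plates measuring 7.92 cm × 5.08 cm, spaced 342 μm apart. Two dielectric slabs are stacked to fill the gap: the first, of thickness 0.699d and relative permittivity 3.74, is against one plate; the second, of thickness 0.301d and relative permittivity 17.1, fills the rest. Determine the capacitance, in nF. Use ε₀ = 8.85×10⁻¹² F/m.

0.509 nF

A = 7.92 × 5.08 cm² = 4.02×10⁻³ m².
Stacked slabs ⇒ two capacitors in series, each with the full plate area.
C₁ = κ₁ε₀A/d₁ = 3.74 × 8.85×10⁻¹² × 4.02×10⁻³ / 2.39×10⁻⁴ = 5.57×10⁻¹⁰ F.
C₂ = κ₂ε₀A/d₂ = 17.1 × 8.85×10⁻¹² × 4.02×10⁻³ / 1.03×10⁻⁴ = 5.91×10⁻⁹ F.
C = (1/C₁ + 1/C₂)⁻¹ = 5.09×10⁻¹⁰ F.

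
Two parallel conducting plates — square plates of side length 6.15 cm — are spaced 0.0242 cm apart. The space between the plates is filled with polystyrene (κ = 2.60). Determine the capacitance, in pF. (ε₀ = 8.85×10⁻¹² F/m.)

A = (6.15 cm)² = 3.78×10⁻³ m².
C = κε₀A/d = 2.60 × 8.85×10⁻¹² × 3.78×10⁻³ / 2.42×10⁻⁴ = 3.60×10⁻¹⁰ F.

360 pF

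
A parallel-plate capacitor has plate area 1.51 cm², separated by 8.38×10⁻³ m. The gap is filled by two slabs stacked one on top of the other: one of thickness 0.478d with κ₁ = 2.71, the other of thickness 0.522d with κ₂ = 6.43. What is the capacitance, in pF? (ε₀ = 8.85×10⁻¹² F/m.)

0.619 pF

A = 1.51 cm² = 1.51×10⁻⁴ m².
Stacked slabs ⇒ two capacitors in series, each with the full plate area.
C₁ = κ₁ε₀A/d₁ = 2.71 × 8.85×10⁻¹² × 1.51×10⁻⁴ / 4.01×10⁻³ = 9.04×10⁻¹³ F.
C₂ = κ₂ε₀A/d₂ = 6.43 × 8.85×10⁻¹² × 1.51×10⁻⁴ / 4.37×10⁻³ = 1.96×10⁻¹² F.
C = (1/C₁ + 1/C₂)⁻¹ = 6.19×10⁻¹³ F.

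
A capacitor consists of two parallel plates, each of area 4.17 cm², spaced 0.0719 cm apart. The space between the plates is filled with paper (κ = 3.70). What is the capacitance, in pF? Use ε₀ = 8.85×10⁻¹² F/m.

A = 4.17 cm² = 4.17×10⁻⁴ m².
C = κε₀A/d = 3.70 × 8.85×10⁻¹² × 4.17×10⁻⁴ / 7.19×10⁻⁴ = 1.90×10⁻¹¹ F.

C ≈ 19.0 pF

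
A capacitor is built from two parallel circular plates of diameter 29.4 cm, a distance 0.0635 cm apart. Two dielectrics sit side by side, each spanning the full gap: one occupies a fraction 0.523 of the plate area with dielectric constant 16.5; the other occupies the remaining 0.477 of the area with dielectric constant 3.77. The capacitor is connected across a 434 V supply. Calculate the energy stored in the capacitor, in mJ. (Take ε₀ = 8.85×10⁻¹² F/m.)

A = π(29.4/2 cm)² = 6.79×10⁻² m².
Side-by-side slabs ⇒ two capacitors in parallel, each spanning the full gap.
C₁ = κ₁ε₀A₁/d = 16.5 × 8.85×10⁻¹² × 3.55×10⁻² / 6.35×10⁻⁴ = 8.16×10⁻⁹ F.
C₂ = κ₂ε₀A₂/d = 3.77 × 8.85×10⁻¹² × 3.24×10⁻² / 6.35×10⁻⁴ = 1.70×10⁻⁹ F.
C = C₁ + C₂ = 9.87×10⁻⁹ F.
U = ½CV² = ½ × 9.87×10⁻⁹ × (434)² = 9.29×10⁻⁴ J.

U ≈ 0.929 mJ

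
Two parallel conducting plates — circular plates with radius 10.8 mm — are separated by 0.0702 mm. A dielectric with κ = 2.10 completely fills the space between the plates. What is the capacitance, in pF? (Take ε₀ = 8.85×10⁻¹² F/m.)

97.0 pF

A = π(10.8 mm)² = 3.66×10⁻⁴ m².
C = κε₀A/d = 2.10 × 8.85×10⁻¹² × 3.66×10⁻⁴ / 7.02×10⁻⁵ = 9.70×10⁻¹¹ F.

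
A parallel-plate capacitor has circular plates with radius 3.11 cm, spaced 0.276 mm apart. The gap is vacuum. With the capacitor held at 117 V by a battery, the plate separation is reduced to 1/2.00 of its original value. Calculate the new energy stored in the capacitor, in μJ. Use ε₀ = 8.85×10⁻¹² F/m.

A = π(3.11 cm)² = 3.04×10⁻³ m².
Initially C₁ = ε₀A/d = 8.85×10⁻¹² × 3.04×10⁻³ / 2.76×10⁻⁴ = 9.74×10⁻¹¹ F.
U₁ = 6.67×10⁻⁷ J.
Battery connected ⇒ V is held fixed. C₂ = 2.00 C₁ and U = ½CV², so U₂/U₁ = C₂/C₁ = 2.00.
U₂ = 2.00 × 6.67×10⁻⁷ = 1.33×10⁻⁶ J.

1.33 μJ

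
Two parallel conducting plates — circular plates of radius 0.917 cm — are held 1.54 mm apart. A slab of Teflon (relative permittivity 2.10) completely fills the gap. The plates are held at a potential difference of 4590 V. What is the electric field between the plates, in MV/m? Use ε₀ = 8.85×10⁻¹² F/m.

E ≈ 2.98 MV/m

E = V/d = 4590 / 1.54×10⁻³ = 2.98×10⁶ V/m.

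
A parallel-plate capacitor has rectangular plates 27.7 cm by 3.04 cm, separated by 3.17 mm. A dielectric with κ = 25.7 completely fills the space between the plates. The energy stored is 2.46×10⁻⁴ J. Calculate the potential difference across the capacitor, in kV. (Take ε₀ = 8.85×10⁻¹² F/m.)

A = 27.7 × 3.04 cm² = 8.42×10⁻³ m².
C = κε₀A/d = 25.7 × 8.85×10⁻¹² × 8.42×10⁻³ / 3.17×10⁻³ = 6.04×10⁻¹⁰ F.
V = √(2U/C) = √(2 × 2.46×10⁻⁴ / 6.04×10⁻¹⁰) = 9.02×10² V.

V ≈ 0.902 kV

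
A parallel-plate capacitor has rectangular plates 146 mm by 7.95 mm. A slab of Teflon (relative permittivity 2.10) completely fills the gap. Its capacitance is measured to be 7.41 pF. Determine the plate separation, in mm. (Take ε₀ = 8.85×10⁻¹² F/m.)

d ≈ 2.91 mm

A = 146 × 7.95 mm² = 1.16×10⁻³ m².
d = κε₀A/C = 2.10 × 8.85×10⁻¹² × 1.16×10⁻³ / 7.41×10⁻¹² = 2.91×10⁻³ m.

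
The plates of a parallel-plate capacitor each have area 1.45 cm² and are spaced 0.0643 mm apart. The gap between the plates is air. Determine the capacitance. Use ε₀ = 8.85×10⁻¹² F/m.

A = 1.45 cm² = 1.45×10⁻⁴ m².
C = ε₀A/d = 8.85×10⁻¹² × 1.45×10⁻⁴ / 6.43×10⁻⁵ = 2.00×10⁻¹¹ F.

C ≈ 20.0 pF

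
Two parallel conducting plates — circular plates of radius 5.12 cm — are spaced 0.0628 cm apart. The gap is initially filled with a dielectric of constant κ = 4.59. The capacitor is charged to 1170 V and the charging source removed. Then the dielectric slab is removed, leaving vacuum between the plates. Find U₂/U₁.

Isolated ⇒ Q is held fixed.
C₂ = 0.218 C₁ and U = Q²/(2C), so U₂/U₁ = C₁/C₂ = 4.59.

U₂/U₁ ≈ 4.59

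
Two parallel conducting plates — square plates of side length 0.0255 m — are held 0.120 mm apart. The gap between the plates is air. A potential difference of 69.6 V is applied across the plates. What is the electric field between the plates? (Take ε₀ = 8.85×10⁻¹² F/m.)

E = V/d = 69.6 / 1.20×10⁻⁴ = 5.80×10⁵ V/m.

E ≈ 0.580 MV/m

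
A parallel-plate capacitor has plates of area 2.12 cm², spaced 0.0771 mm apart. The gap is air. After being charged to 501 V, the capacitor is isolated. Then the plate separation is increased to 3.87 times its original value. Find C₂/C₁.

C₂/C₁ ≈ 0.258

C = ε₀A/d scales as 1/d, so C₂/C₁ = d₁/d₂ = 1/3.87 = 0.258.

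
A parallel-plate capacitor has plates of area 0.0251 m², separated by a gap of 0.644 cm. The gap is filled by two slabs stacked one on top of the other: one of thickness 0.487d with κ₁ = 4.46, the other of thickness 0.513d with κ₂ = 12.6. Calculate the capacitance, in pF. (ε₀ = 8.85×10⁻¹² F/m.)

C ≈ 230 pF

Stacked slabs ⇒ two capacitors in series, each with the full plate area.
C₁ = κ₁ε₀A/d₁ = 4.46 × 8.85×10⁻¹² × 2.51×10⁻² / 3.14×10⁻³ = 3.16×10⁻¹⁰ F.
C₂ = κ₂ε₀A/d₂ = 12.6 × 8.85×10⁻¹² × 2.51×10⁻² / 3.30×10⁻³ = 8.47×10⁻¹⁰ F.
C = (1/C₁ + 1/C₂)⁻¹ = 2.30×10⁻¹⁰ F.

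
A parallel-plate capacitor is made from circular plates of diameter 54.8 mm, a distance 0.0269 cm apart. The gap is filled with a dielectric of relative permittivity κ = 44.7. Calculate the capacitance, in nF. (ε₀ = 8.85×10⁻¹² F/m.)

C ≈ 3.47 nF

A = π(54.8/2 mm)² = 2.36×10⁻³ m².
C = κε₀A/d = 44.7 × 8.85×10⁻¹² × 2.36×10⁻³ / 2.69×10⁻⁴ = 3.47×10⁻⁹ F.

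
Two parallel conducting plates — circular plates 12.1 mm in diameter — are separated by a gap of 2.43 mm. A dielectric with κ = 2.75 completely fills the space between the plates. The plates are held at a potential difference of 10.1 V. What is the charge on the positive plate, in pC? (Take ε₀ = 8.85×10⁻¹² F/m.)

A = π(12.1/2 mm)² = 1.15×10⁻⁴ m².
C = κε₀A/d = 2.75 × 8.85×10⁻¹² × 1.15×10⁻⁴ / 2.43×10⁻³ = 1.15×10⁻¹² F.
Q = CV = 1.15×10⁻¹² × 10.1 = 1.16×10⁻¹¹ C.

11.6 pC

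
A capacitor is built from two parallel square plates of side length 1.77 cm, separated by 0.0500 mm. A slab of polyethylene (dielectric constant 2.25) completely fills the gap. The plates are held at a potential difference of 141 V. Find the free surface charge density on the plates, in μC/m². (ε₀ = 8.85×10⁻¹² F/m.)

σ ≈ 56.2 μC/m²

A = (1.77 cm)² = 3.13×10⁻⁴ m².
C = κε₀A/d = 2.25 × 8.85×10⁻¹² × 3.13×10⁻⁴ / 5.00×10⁻⁵ = 1.25×10⁻¹⁰ F.
σ = Q/A = CV/A = 1.25×10⁻¹⁰ × 141 / 3.13×10⁻⁴ = 5.62×10⁻⁵ C/m².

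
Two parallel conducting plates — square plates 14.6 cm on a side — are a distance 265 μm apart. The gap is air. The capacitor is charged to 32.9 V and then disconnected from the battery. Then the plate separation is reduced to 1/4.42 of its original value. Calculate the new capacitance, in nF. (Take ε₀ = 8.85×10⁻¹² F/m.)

C ≈ 3.15 nF

A = (14.6 cm)² = 2.13×10⁻² m².
Initially C₁ = ε₀A/d = 8.85×10⁻¹² × 2.13×10⁻² / 2.65×10⁻⁴ = 7.12×10⁻¹⁰ F.
C = ε₀A/d scales as 1/d, so C₂/C₁ = d₁/d₂ = 4.42.
C₂ = 4.42 × 7.12×10⁻¹⁰ = 3.15×10⁻⁹ F.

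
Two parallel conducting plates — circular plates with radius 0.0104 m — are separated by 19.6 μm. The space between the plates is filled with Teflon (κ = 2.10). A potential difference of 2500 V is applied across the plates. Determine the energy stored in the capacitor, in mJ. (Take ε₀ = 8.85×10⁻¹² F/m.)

A = π(0.0104 m)² = 3.40×10⁻⁴ m².
C = κε₀A/d = 2.10 × 8.85×10⁻¹² × 3.40×10⁻⁴ / 1.96×10⁻⁵ = 3.22×10⁻¹⁰ F.
U = ½CV² = ½ × 3.22×10⁻¹⁰ × (2500)² = 1.01×10⁻³ J.

1.01 mJ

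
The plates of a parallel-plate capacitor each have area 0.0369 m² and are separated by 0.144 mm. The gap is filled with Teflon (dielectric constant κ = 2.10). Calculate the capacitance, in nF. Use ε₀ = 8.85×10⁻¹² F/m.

C = κε₀A/d = 2.10 × 8.85×10⁻¹² × 3.69×10⁻² / 1.44×10⁻⁴ = 4.76×10⁻⁹ F.

4.76 nF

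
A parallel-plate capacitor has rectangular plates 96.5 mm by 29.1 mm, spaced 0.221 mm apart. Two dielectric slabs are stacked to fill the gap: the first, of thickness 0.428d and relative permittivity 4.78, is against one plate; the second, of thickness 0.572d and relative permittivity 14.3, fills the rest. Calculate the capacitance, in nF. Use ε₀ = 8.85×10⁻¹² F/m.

0.868 nF

A = 96.5 × 29.1 mm² = 2.81×10⁻³ m².
Stacked slabs ⇒ two capacitors in series, each with the full plate area.
C₁ = κ₁ε₀A/d₁ = 4.78 × 8.85×10⁻¹² × 2.81×10⁻³ / 9.46×10⁻⁵ = 1.26×10⁻⁹ F.
C₂ = κ₂ε₀A/d₂ = 14.3 × 8.85×10⁻¹² × 2.81×10⁻³ / 1.26×10⁻⁴ = 2.81×10⁻⁹ F.
C = (1/C₁ + 1/C₂)⁻¹ = 8.68×10⁻¹⁰ F.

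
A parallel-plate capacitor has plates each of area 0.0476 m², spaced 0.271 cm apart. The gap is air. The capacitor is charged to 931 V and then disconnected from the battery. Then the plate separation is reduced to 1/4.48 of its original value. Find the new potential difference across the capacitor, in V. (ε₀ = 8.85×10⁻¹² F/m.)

208 V

Initially C₁ = ε₀A/d = 8.85×10⁻¹² × 4.76×10⁻² / 2.71×10⁻³ = 1.55×10⁻¹⁰ F.
V₁ = 9.31×10² V.
Isolated ⇒ Q is held fixed. C₂ = 4.48 C₁ and V = Q/C, so V₂/V₁ = C₁/C₂ = 0.223.
V₂ = 0.223 × 9.31×10² = 2.08×10² V.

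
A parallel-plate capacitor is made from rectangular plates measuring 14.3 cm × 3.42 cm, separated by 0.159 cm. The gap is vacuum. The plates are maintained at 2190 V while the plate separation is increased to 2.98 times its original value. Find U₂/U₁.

Battery connected ⇒ V is held fixed.
C₂ = 0.336 C₁ and U = ½CV², so U₂/U₁ = C₂/C₁ = 0.336.

0.336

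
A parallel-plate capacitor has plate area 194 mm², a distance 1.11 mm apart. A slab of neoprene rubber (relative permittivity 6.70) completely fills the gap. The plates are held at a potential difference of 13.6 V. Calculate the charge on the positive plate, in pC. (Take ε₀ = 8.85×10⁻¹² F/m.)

Q ≈ 141 pC

A = 194 mm² = 1.94×10⁻⁴ m².
C = κε₀A/d = 6.70 × 8.85×10⁻¹² × 1.94×10⁻⁴ / 1.11×10⁻³ = 1.04×10⁻¹¹ F.
Q = CV = 1.04×10⁻¹¹ × 13.6 = 1.41×10⁻¹⁰ C.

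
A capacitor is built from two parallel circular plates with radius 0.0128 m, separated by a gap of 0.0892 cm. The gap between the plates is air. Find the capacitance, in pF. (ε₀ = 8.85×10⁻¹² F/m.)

5.11 pF

A = π(0.0128 m)² = 5.15×10⁻⁴ m².
C = ε₀A/d = 8.85×10⁻¹² × 5.15×10⁻⁴ / 8.92×10⁻⁴ = 5.11×10⁻¹² F.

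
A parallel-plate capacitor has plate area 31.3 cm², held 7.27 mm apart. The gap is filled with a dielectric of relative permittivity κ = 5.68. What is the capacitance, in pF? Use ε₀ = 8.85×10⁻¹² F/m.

A = 31.3 cm² = 3.13×10⁻³ m².
C = κε₀A/d = 5.68 × 8.85×10⁻¹² × 3.13×10⁻³ / 7.27×10⁻³ = 2.16×10⁻¹¹ F.

C ≈ 21.6 pF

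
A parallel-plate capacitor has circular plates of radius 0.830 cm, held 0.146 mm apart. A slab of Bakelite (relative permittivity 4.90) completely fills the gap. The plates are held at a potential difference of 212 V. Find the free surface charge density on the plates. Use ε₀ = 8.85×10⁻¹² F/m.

A = π(0.830 cm)² = 2.16×10⁻⁴ m².
C = κε₀A/d = 4.90 × 8.85×10⁻¹² × 2.16×10⁻⁴ / 1.46×10⁻⁴ = 6.43×10⁻¹¹ F.
σ = Q/A = CV/A = 6.43×10⁻¹¹ × 212 / 2.16×10⁻⁴ = 6.30×10⁻⁵ C/m².

63.0 μC/m²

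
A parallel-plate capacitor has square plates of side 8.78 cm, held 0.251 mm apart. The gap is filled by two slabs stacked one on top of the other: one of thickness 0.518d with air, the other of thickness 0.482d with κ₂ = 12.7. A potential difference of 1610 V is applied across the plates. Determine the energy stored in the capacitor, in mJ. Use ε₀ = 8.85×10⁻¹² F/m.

0.634 mJ

A = (8.78 cm)² = 7.71×10⁻³ m².
Stacked slabs ⇒ two capacitors in series, each with the full plate area.
C₁ = κ₁ε₀A/d₁ = 1.00 × 8.85×10⁻¹² × 7.71×10⁻³ / 1.30×10⁻⁴ = 5.25×10⁻¹⁰ F.
C₂ = κ₂ε₀A/d₂ = 12.7 × 8.85×10⁻¹² × 7.71×10⁻³ / 1.21×10⁻⁴ = 7.16×10⁻⁹ F.
C = (1/C₁ + 1/C₂)⁻¹ = 4.89×10⁻¹⁰ F.
U = ½CV² = ½ × 4.89×10⁻¹⁰ × (1610)² = 6.34×10⁻⁴ J.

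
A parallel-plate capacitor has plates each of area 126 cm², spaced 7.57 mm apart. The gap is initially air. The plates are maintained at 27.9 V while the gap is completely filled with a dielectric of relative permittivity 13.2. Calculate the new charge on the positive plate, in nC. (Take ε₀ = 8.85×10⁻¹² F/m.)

Q ≈ 5.42 nC

A = 126 cm² = 1.26×10⁻² m².
Initially C₁ = ε₀A/d = 8.85×10⁻¹² × 1.26×10⁻² / 7.57×10⁻³ = 1.47×10⁻¹¹ F.
Q₁ = 4.11×10⁻¹⁰ C.
Battery connected ⇒ V is held fixed. C₂ = 13.2 C₁ and Q = CV, so Q₂/Q₁ = C₂/C₁ = 13.2.
Q₂ = 13.2 × 4.11×10⁻¹⁰ = 5.42×10⁻⁹ C.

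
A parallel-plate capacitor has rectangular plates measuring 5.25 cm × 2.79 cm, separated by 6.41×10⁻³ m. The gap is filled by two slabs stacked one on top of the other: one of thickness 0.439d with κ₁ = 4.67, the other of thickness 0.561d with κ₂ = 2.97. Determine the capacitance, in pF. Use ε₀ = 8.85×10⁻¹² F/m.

7.15 pF

A = 5.25 × 2.79 cm² = 1.46×10⁻³ m².
Stacked slabs ⇒ two capacitors in series, each with the full plate area.
C₁ = κ₁ε₀A/d₁ = 4.67 × 8.85×10⁻¹² × 1.46×10⁻³ / 2.81×10⁻³ = 2.15×10⁻¹¹ F.
C₂ = κ₂ε₀A/d₂ = 2.97 × 8.85×10⁻¹² × 1.46×10⁻³ / 3.60×10⁻³ = 1.07×10⁻¹¹ F.
C = (1/C₁ + 1/C₂)⁻¹ = 7.15×10⁻¹² F.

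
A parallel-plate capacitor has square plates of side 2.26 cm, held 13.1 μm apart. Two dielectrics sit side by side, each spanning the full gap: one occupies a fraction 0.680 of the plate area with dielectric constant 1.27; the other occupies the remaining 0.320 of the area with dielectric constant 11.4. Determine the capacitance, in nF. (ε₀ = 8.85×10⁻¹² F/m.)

A = (2.26 cm)² = 5.11×10⁻⁴ m².
Side-by-side slabs ⇒ two capacitors in parallel, each spanning the full gap.
C₁ = κ₁ε₀A₁/d = 1.27 × 8.85×10⁻¹² × 3.47×10⁻⁴ / 1.31×10⁻⁵ = 2.98×10⁻¹⁰ F.
C₂ = κ₂ε₀A₂/d = 11.4 × 8.85×10⁻¹² × 1.63×10⁻⁴ / 1.31×10⁻⁵ = 1.26×10⁻⁹ F.
C = C₁ + C₂ = 1.56×10⁻⁹ F.

C ≈ 1.56 nF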